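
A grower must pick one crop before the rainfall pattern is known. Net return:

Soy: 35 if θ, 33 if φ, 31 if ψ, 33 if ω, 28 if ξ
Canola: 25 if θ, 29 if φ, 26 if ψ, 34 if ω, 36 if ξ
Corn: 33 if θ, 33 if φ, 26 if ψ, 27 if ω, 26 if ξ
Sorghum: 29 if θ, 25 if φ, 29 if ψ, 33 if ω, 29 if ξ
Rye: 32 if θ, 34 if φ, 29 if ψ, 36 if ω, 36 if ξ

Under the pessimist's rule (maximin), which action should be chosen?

Rye

Row minima: Soy=28, Canola=25, Corn=26, Sorghum=25, Rye=29
Best worst-case = 29 → Rye.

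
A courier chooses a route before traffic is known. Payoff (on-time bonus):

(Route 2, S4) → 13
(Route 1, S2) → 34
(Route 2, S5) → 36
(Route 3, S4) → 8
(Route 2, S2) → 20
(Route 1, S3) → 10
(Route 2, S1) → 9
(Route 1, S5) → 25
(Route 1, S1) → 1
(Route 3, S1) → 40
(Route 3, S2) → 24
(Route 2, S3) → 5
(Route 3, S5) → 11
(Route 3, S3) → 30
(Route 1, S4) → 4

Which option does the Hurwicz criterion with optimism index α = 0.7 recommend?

Route 1: 0.7·34 + 0.3·1 = 24.1
Route 2: 0.7·36 + 0.3·5 = 26.7
Route 3: 0.7·40 + 0.3·8 = 30.4
Highest Hurwicz score = 30.4 → Route 3.

Route 3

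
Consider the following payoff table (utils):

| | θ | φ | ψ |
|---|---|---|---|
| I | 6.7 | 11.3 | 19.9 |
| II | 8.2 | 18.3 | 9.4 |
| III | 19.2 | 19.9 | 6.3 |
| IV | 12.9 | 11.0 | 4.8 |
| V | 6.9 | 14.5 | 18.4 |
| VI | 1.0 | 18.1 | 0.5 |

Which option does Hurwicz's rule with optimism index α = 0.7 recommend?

I: 0.7·19.9 + 0.3·6.7 = 15.94
II: 0.7·18.3 + 0.3·8.2 = 15.27
III: 0.7·19.9 + 0.3·6.3 = 15.82
IV: 0.7·12.9 + 0.3·4.8 = 10.47
V: 0.7·18.4 + 0.3·6.9 = 14.95
VI: 0.7·18.1 + 0.3·0.5 = 12.82
Highest Hurwicz score = 15.94 → I.

I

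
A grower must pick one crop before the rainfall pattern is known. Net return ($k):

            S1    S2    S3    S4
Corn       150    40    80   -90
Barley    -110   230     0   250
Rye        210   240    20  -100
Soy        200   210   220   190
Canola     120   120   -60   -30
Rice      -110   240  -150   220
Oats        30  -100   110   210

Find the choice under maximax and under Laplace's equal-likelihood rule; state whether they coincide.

Row maxima: Corn=150, Barley=250, Rye=240, Soy=220, Canola=120, Rice=240, Oats=210
Best best-case = 250 → Barley.
Row averages: Corn=45, Barley=92.5, Rye=92.5, Soy=205, Canola=37.5, Rice=50, Oats=62.5
Highest average = 205 → Soy.

maximax → Barley; laplace → Soy (disagree)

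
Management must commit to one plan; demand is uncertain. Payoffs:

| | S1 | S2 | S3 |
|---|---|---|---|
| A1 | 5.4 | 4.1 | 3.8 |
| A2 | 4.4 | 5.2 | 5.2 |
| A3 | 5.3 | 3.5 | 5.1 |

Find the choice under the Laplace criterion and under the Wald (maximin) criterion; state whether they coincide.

Row averages: A1=133/30, A2=74/15, A3=139/30
Highest average = 74/15 → A2.
Row minima: A1=3.8, A2=4.4, A3=3.5
Best worst-case = 4.4 → A2.

laplace → A2; maximin → A2 (agree)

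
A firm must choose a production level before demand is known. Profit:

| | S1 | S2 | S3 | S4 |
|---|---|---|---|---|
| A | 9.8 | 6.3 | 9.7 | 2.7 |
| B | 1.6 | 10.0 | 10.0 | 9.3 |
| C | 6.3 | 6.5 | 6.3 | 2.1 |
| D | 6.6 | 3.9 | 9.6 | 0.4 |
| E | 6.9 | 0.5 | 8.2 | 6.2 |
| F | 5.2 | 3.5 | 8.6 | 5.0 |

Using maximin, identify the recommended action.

Row minima: A=2.7, B=1.6, C=2.1, D=0.4, E=0.5, F=3.5
Best worst-case = 3.5 → F.

F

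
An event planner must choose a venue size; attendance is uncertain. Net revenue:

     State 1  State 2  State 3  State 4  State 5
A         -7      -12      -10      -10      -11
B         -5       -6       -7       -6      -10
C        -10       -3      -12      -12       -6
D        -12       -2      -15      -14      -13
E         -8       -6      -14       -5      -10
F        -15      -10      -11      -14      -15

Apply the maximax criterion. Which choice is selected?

Row maxima: A=-7, B=-5, C=-3, D=-2, E=-5, F=-10
Best best-case = -2 → D.

D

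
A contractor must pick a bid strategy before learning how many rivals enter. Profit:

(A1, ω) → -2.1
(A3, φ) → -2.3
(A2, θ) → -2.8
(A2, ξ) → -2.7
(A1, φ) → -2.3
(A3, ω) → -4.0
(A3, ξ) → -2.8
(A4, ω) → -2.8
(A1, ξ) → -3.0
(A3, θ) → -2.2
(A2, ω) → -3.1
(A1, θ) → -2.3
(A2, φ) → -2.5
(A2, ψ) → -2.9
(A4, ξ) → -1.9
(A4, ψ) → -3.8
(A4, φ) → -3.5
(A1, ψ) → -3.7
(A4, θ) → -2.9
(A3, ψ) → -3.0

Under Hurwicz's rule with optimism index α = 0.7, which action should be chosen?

A1: 0.7·(-2.1) + 0.3·(-3.7) = -2.58
A2: 0.7·(-2.5) + 0.3·(-3.1) = -2.68
A3: 0.7·(-2.2) + 0.3·(-4.0) = -2.74
A4: 0.7·(-1.9) + 0.3·(-3.8) = -2.47
Highest Hurwicz score = -2.47 → A4.

A4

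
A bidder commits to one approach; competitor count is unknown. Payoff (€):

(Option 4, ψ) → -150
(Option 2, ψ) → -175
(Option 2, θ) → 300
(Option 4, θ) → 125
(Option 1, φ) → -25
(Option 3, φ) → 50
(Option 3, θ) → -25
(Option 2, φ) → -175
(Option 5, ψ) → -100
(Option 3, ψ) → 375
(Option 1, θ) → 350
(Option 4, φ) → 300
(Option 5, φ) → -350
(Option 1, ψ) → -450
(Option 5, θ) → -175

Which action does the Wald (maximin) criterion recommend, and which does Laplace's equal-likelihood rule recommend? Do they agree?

maximin → Option 3; laplace → Option 3 (agree)

Row minima: Option 1=-450, Option 2=-175, Option 3=-25, Option 4=-150, Option 5=-350
Best worst-case = -25 → Option 3.
Row averages: Option 1=-125/3, Option 2=-50/3, Option 3=400/3, Option 4=275/3, Option 5=-625/3
Highest average = 400/3 → Option 3.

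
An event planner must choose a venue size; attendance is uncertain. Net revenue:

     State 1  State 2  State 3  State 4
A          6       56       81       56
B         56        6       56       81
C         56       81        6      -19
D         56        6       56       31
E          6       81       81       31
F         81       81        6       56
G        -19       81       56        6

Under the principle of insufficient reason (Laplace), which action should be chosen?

F

Row averages: A=49.75, B=49.75, C=31, D=37.25, E=49.75, F=56, G=31
Highest average = 56 → F.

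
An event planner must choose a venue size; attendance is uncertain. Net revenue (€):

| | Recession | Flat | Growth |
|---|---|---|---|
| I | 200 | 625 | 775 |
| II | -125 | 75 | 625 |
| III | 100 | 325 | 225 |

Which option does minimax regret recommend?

I

Column bests: Recession=200, Flat=625, Growth=775.
I regrets: 0, 0, 0 → max 0
II regrets: 325, 550, 150 → max 550
III regrets: 100, 300, 550 → max 550
Smallest max regret = 0 → I.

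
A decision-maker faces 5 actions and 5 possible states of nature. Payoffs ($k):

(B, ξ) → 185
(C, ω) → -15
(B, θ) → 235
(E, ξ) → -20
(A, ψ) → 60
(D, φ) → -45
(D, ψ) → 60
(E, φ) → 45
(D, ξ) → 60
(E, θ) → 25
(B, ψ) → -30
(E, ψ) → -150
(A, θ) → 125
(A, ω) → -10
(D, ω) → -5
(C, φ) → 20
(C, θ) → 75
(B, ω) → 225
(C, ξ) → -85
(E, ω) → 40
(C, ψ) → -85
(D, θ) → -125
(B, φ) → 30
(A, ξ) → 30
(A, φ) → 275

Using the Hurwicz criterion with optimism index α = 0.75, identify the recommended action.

A

A: 0.75·275 + 0.25·(-10) = 203.75
B: 0.75·235 + 0.25·(-30) = 168.75
C: 0.75·75 + 0.25·(-85) = 35
D: 0.75·60 + 0.25·(-125) = 13.75
E: 0.75·45 + 0.25·(-150) = -3.75
Highest Hurwicz score = 203.75 → A.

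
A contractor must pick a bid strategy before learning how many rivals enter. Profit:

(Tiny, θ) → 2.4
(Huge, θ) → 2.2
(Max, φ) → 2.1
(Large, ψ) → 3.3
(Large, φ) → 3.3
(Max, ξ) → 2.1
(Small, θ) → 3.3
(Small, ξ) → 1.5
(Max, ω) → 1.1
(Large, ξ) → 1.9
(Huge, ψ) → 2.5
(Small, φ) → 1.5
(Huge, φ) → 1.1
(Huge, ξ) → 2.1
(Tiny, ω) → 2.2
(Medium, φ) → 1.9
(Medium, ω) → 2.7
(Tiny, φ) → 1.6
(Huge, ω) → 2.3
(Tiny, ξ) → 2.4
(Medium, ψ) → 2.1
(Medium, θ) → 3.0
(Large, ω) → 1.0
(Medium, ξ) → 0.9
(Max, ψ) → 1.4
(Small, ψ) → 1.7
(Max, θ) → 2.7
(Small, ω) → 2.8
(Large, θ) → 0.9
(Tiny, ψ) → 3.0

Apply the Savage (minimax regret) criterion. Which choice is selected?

Medium

Column bests: θ=3.3, φ=3.3, ψ=3.3, ω=2.8, ξ=2.4.
Tiny regrets: 0.9, 1.7, 0.3, 0.6, 0.0 → max 1.7
Small regrets: 0.0, 1.8, 1.6, 0.0, 0.9 → max 1.8
Medium regrets: 0.3, 1.4, 1.2, 0.1, 1.5 → max 1.5
Large regrets: 2.4, 0.0, 0.0, 1.8, 0.5 → max 2.4
Huge regrets: 1.1, 2.2, 0.8, 0.5, 0.3 → max 2.2
Max regrets: 0.6, 1.2, 1.9, 1.7, 0.3 → max 1.9
Smallest max regret = 1.5 → Medium.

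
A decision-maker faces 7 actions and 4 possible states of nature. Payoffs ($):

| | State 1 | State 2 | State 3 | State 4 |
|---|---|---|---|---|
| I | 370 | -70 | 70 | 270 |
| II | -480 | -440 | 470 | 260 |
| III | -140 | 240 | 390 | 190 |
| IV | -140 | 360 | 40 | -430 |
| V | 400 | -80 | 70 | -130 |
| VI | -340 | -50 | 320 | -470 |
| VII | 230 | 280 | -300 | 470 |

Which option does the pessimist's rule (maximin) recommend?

I

Row minima: I=-70, II=-480, III=-140, IV=-430, V=-130, VI=-470, VII=-300
Best worst-case = -70 → I.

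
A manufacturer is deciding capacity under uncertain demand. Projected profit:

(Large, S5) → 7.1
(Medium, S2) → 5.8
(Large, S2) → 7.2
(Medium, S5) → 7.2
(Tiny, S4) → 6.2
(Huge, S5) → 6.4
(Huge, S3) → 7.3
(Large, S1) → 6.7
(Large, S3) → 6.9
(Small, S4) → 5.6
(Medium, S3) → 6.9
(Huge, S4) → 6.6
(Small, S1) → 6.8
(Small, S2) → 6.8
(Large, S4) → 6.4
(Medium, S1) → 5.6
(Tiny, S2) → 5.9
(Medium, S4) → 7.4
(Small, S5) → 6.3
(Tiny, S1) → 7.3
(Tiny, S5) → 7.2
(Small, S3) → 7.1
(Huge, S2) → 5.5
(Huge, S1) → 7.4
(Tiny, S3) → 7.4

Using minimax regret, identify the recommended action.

Large

Column bests: S1=7.4, S2=7.2, S3=7.4, S4=7.4, S5=7.2.
Tiny regrets: 0.1, 1.3, 0.0, 1.2, 0.0 → max 1.3
Small regrets: 0.6, 0.4, 0.3, 1.8, 0.9 → max 1.8
Medium regrets: 1.8, 1.4, 0.5, 0.0, 0.0 → max 1.8
Large regrets: 0.7, 0.0, 0.5, 1.0, 0.1 → max 1.0
Huge regrets: 0.0, 1.7, 0.1, 0.8, 0.8 → max 1.7
Smallest max regret = 1.0 → Large.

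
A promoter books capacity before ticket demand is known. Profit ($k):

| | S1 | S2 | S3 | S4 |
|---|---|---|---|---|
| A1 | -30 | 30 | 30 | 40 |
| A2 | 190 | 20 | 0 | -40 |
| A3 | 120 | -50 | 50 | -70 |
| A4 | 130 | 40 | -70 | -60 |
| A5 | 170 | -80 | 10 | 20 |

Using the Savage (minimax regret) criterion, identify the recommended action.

Column bests: S1=190, S2=40, S3=50, S4=40.
A1 regrets: 220, 10, 20, 0 → max 220
A2 regrets: 0, 20, 50, 80 → max 80
A3 regrets: 70, 90, 0, 110 → max 110
A4 regrets: 60, 0, 120, 100 → max 120
A5 regrets: 20, 120, 40, 20 → max 120
Smallest max regret = 80 → A2.

A2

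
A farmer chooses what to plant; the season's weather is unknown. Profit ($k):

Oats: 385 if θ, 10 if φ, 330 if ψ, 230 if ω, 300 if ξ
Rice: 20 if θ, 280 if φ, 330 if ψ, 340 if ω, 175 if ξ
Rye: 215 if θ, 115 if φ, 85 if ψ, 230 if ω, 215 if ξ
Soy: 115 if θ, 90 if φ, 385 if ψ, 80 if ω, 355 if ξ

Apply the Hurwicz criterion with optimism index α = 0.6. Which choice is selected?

Oats: 0.6·385 + 0.4·10 = 235
Rice: 0.6·340 + 0.4·20 = 212
Rye: 0.6·230 + 0.4·85 = 172
Soy: 0.6·385 + 0.4·80 = 263
Highest Hurwicz score = 263 → Soy.

Soy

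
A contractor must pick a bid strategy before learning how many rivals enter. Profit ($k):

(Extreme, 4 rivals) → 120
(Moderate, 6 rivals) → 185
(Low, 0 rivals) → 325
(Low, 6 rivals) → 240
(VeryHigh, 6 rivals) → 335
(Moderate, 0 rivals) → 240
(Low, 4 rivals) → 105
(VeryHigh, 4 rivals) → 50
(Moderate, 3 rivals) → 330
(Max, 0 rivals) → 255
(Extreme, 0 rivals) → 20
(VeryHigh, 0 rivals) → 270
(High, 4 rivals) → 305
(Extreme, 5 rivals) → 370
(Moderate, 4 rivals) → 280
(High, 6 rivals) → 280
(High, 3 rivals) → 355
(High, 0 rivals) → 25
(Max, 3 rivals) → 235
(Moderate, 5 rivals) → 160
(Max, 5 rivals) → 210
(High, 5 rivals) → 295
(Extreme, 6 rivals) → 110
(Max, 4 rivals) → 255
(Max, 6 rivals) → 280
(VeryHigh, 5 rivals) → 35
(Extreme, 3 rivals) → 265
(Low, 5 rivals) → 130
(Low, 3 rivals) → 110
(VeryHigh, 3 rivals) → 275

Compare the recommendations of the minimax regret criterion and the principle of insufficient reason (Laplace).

minimax regret → Max; laplace → High (disagree)

Column bests: 0 rivals=325, 3 rivals=355, 4 rivals=305, 5 rivals=370, 6 rivals=335.
Low regrets: 0, 245, 200, 240, 95 → max 245
Moderate regrets: 85, 25, 25, 210, 150 → max 210
High regrets: 300, 0, 0, 75, 55 → max 300
VeryHigh regrets: 55, 80, 255, 335, 0 → max 335
Extreme regrets: 305, 90, 185, 0, 225 → max 305
Max regrets: 70, 120, 50, 160, 55 → max 160
Smallest max regret = 160 → Max.
Row averages: Low=182, Moderate=239, High=252, VeryHigh=193, Extreme=177, Max=247
Highest average = 252 → High.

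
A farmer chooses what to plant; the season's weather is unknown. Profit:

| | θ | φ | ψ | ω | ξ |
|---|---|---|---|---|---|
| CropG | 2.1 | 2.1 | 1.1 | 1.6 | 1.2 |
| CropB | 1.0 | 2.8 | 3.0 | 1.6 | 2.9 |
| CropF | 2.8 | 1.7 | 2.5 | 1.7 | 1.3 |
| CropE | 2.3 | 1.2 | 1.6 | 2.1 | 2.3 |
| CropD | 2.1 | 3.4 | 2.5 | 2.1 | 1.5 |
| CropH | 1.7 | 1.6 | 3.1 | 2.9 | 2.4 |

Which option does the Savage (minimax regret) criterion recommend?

Column bests: θ=2.8, φ=3.4, ψ=3.1, ω=2.9, ξ=2.9.
CropG regrets: 0.7, 1.3, 2.0, 1.3, 1.7 → max 2.0
CropB regrets: 1.8, 0.6, 0.1, 1.3, 0.0 → max 1.8
CropF regrets: 0.0, 1.7, 0.6, 1.2, 1.6 → max 1.7
CropE regrets: 0.5, 2.2, 1.5, 0.8, 0.6 → max 2.2
CropD regrets: 0.7, 0.0, 0.6, 0.8, 1.4 → max 1.4
CropH regrets: 1.1, 1.8, 0.0, 0.0, 0.5 → max 1.8
Smallest max regret = 1.4 → CropD.

CropD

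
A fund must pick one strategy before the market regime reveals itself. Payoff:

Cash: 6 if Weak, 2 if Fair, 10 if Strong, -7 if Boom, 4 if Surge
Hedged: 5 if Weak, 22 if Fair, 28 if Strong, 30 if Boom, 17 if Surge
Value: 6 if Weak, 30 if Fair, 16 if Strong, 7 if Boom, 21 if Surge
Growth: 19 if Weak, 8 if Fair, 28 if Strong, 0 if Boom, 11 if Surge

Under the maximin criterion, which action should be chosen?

Row minima: Cash=-7, Hedged=5, Value=6, Growth=0
Best worst-case = 6 → Value.

Value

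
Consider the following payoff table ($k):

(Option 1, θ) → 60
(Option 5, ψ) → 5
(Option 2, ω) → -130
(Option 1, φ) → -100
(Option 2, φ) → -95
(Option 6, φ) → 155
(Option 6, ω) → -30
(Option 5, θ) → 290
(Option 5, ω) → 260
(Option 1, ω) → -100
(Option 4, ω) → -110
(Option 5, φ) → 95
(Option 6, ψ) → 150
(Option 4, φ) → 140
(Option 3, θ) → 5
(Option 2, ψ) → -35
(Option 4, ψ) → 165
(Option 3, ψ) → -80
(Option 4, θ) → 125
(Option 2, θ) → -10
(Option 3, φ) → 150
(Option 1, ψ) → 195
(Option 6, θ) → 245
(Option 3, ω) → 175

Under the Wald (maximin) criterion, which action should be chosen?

Row minima: Option 1=-100, Option 2=-130, Option 3=-80, Option 4=-110, Option 5=5, Option 6=-30
Best worst-case = 5 → Option 5.

Option 5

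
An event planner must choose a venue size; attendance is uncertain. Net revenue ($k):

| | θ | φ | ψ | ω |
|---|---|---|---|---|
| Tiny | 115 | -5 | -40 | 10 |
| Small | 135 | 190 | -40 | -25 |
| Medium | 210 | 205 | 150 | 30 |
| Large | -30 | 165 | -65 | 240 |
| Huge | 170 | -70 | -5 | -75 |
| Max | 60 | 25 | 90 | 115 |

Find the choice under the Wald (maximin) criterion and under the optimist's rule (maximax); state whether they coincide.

maximin → Medium; maximax → Large (disagree)

Row minima: Tiny=-40, Small=-40, Medium=30, Large=-65, Huge=-75, Max=25
Best worst-case = 30 → Medium.
Row maxima: Tiny=115, Small=190, Medium=210, Large=240, Huge=170, Max=115
Best best-case = 240 → Large.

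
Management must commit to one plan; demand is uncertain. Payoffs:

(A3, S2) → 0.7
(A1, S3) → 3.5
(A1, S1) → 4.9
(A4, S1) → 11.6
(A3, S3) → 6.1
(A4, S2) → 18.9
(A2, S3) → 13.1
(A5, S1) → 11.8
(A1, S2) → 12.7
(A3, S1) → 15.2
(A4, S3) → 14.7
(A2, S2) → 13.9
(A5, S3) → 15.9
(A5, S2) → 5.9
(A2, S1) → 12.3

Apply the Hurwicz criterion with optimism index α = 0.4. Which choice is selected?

A4

A1: 0.4·12.7 + 0.6·3.5 = 7.18
A2: 0.4·13.9 + 0.6·12.3 = 12.94
A3: 0.4·15.2 + 0.6·0.7 = 6.5
A4: 0.4·18.9 + 0.6·11.6 = 14.52
A5: 0.4·15.9 + 0.6·5.9 = 9.9
Highest Hurwicz score = 14.52 → A4.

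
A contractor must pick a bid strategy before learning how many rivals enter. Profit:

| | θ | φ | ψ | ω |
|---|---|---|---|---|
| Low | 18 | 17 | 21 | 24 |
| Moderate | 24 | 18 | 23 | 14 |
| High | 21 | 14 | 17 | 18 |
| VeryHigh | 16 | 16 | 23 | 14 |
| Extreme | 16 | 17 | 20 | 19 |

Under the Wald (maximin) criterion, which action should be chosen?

Row minima: Low=17, Moderate=14, High=14, VeryHigh=14, Extreme=16
Best worst-case = 17 → Low.

Low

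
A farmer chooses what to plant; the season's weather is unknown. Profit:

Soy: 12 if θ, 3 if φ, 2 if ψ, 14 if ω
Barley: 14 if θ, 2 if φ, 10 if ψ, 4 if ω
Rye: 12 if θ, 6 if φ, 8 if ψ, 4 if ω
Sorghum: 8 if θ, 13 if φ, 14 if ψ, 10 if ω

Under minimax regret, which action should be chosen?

Column bests: θ=14, φ=13, ψ=14, ω=14.
Soy regrets: 2, 10, 12, 0 → max 12
Barley regrets: 0, 11, 4, 10 → max 11
Rye regrets: 2, 7, 6, 10 → max 10
Sorghum regrets: 6, 0, 0, 4 → max 6
Smallest max regret = 6 → Sorghum.

Sorghum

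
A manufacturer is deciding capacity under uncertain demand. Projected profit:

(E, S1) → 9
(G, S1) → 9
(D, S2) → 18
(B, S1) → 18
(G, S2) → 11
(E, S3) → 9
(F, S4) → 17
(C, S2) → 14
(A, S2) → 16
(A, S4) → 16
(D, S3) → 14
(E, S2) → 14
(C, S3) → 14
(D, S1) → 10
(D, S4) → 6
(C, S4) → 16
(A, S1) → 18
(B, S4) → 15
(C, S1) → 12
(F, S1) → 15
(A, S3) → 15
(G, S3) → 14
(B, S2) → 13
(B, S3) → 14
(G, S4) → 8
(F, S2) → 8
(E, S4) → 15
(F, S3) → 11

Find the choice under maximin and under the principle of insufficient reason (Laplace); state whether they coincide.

Row minima: A=15, B=13, C=12, D=6, E=9, F=8, G=8
Best worst-case = 15 → A.
Row averages: A=16.25, B=15, C=14, D=12, E=11.75, F=12.75, G=10.5
Highest average = 16.25 → A.

maximin → A; laplace → A (agree)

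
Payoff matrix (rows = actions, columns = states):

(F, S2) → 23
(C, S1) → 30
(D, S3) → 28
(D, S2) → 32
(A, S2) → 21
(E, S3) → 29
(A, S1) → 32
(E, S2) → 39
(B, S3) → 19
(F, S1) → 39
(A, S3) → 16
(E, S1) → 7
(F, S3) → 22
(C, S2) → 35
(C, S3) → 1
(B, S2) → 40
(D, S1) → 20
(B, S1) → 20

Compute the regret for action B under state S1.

19

Best payoff under S1 is 39.
Regret = 39 − 20 = 19.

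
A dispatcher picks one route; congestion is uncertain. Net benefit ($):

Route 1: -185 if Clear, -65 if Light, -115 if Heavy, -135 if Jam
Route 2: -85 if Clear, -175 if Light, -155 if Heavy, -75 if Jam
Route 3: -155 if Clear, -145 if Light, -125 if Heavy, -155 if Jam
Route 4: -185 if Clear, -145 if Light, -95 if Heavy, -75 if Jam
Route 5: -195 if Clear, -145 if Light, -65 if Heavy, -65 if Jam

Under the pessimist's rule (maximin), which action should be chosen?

Route 3

Row minima: Route 1=-185, Route 2=-175, Route 3=-155, Route 4=-185, Route 5=-195
Best worst-case = -155 → Route 3.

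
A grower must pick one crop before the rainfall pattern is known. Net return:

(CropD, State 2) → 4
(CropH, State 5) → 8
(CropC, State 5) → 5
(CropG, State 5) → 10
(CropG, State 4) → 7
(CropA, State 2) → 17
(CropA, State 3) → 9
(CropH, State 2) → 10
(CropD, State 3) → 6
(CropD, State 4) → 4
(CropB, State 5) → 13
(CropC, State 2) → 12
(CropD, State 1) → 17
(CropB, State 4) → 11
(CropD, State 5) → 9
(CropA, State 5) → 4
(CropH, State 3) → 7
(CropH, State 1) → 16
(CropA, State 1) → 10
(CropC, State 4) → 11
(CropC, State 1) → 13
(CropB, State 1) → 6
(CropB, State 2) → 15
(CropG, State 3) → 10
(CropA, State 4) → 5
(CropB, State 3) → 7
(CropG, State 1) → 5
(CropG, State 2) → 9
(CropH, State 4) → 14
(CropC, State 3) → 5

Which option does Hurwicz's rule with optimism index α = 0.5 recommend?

CropH

CropD: 0.5·17 + 0.5·4 = 10.5
CropH: 0.5·16 + 0.5·7 = 11.5
CropC: 0.5·13 + 0.5·5 = 9
CropG: 0.5·10 + 0.5·5 = 7.5
CropB: 0.5·15 + 0.5·6 = 10.5
CropA: 0.5·17 + 0.5·4 = 10.5
Highest Hurwicz score = 11.5 → CropH.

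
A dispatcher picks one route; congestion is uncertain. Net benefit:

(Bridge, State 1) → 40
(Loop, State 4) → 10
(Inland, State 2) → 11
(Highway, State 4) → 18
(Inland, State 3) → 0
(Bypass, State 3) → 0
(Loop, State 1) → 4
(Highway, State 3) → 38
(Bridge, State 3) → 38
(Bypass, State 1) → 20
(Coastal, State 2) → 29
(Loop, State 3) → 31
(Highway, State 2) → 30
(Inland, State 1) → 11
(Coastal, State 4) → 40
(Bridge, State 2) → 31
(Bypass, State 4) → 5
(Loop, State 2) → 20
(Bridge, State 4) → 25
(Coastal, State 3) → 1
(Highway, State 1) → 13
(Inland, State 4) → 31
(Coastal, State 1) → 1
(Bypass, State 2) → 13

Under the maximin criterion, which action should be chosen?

Bridge

Row minima: Loop=4, Bypass=0, Coastal=1, Inland=0, Highway=13, Bridge=25
Best worst-case = 25 → Bridge.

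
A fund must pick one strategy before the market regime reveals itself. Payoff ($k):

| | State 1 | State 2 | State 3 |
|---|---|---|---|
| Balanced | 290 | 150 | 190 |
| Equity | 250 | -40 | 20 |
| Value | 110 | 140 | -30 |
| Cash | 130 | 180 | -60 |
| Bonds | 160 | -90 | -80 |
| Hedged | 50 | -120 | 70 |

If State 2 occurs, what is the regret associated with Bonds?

270

Best payoff under State 2 is 180.
Regret = 180 − (-90) = 270.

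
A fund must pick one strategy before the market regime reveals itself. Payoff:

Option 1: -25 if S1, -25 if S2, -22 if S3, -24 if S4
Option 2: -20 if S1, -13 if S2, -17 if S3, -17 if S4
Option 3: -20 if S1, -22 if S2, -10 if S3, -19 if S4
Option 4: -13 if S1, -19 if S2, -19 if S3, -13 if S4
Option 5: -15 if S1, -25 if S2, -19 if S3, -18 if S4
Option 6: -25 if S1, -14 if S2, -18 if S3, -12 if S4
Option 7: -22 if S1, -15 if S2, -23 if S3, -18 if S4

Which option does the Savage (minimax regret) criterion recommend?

Option 2

Column bests: S1=-13, S2=-13, S3=-10, S4=-12.
Option 1 regrets: 12, 12, 12, 12 → max 12
Option 2 regrets: 7, 0, 7, 5 → max 7
Option 3 regrets: 7, 9, 0, 7 → max 9
Option 4 regrets: 0, 6, 9, 1 → max 9
Option 5 regrets: 2, 12, 9, 6 → max 12
Option 6 regrets: 12, 1, 8, 0 → max 12
Option 7 regrets: 9, 2, 13, 6 → max 13
Smallest max regret = 7 → Option 2.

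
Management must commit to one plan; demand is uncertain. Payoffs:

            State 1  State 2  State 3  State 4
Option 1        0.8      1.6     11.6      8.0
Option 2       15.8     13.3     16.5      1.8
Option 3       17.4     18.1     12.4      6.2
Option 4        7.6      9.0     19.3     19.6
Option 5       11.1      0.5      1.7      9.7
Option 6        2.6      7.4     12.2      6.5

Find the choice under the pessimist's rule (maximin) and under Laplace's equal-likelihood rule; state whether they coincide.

Row minima: Option 1=0.8, Option 2=1.8, Option 3=6.2, Option 4=7.6, Option 5=0.5, Option 6=2.6
Best worst-case = 7.6 → Option 4.
Row averages: Option 1=5.5, Option 2=11.85, Option 3=13.525, Option 4=13.875, Option 5=5.75, Option 6=7.175
Highest average = 13.875 → Option 4.

maximin → Option 4; laplace → Option 4 (agree)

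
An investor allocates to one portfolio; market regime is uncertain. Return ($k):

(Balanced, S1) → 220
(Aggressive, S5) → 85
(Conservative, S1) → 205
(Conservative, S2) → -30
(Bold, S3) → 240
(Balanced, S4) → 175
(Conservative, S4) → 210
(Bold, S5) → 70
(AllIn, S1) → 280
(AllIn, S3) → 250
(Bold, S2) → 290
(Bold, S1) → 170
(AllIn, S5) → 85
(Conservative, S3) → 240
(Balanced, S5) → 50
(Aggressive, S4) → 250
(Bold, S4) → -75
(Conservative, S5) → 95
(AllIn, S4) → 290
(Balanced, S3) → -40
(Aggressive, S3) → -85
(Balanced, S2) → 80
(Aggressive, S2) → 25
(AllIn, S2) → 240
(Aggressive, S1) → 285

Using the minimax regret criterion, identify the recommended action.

AllIn

Column bests: S1=285, S2=290, S3=250, S4=290, S5=95.
Conservative regrets: 80, 320, 10, 80, 0 → max 320
Balanced regrets: 65, 210, 290, 115, 45 → max 290
Aggressive regrets: 0, 265, 335, 40, 10 → max 335
Bold regrets: 115, 0, 10, 365, 25 → max 365
AllIn regrets: 5, 50, 0, 0, 10 → max 50
Smallest max regret = 50 → AllIn.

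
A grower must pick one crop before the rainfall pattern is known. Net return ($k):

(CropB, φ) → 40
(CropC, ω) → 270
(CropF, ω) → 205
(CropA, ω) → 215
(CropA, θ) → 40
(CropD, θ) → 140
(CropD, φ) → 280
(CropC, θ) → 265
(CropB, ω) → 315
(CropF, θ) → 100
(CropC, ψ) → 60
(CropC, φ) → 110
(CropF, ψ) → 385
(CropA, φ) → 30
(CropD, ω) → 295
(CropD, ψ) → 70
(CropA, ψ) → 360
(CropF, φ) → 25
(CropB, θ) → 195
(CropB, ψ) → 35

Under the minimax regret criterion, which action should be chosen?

Column bests: θ=265, φ=280, ψ=385, ω=315.
CropF regrets: 165, 255, 0, 110 → max 255
CropD regrets: 125, 0, 315, 20 → max 315
CropC regrets: 0, 170, 325, 45 → max 325
CropA regrets: 225, 250, 25, 100 → max 250
CropB regrets: 70, 240, 350, 0 → max 350
Smallest max regret = 250 → CropA.

CropA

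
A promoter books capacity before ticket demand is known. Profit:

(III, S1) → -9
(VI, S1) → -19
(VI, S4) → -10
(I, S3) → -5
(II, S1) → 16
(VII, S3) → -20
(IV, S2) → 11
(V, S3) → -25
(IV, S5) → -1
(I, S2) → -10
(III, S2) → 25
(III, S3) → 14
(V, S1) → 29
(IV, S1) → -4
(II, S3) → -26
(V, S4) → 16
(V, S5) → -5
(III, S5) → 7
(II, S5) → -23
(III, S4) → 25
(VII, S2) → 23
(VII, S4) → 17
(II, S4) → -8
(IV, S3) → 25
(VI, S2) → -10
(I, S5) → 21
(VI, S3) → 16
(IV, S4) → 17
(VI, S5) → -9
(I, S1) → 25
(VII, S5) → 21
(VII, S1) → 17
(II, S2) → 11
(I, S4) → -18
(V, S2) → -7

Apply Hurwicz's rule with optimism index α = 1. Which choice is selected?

V

I: 1·25 + 0·(-18) = 25
II: 1·16 + 0·(-26) = 16
III: 1·25 + 0·(-9) = 25
IV: 1·25 + 0·(-4) = 25
V: 1·29 + 0·(-25) = 29
VI: 1·16 + 0·(-19) = 16
VII: 1·23 + 0·(-20) = 23
Highest Hurwicz score = 29 → V.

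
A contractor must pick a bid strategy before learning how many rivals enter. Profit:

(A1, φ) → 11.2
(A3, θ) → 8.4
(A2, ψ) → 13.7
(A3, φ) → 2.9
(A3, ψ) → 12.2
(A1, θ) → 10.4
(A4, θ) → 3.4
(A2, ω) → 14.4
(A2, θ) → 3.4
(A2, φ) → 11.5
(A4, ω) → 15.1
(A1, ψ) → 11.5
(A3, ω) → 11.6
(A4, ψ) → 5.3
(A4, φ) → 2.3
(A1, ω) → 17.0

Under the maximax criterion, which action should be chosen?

Row maxima: A1=17.0, A2=14.4, A3=12.2, A4=15.1
Best best-case = 17.0 → A1.

A1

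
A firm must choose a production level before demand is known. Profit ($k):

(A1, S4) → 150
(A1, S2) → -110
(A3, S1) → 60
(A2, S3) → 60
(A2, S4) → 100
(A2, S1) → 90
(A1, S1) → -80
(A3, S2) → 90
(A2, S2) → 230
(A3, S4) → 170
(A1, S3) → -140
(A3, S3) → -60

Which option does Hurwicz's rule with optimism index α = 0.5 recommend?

A1: 0.5·150 + 0.5·(-140) = 5
A2: 0.5·230 + 0.5·60 = 145
A3: 0.5·170 + 0.5·(-60) = 55
Highest Hurwicz score = 145 → A2.

A2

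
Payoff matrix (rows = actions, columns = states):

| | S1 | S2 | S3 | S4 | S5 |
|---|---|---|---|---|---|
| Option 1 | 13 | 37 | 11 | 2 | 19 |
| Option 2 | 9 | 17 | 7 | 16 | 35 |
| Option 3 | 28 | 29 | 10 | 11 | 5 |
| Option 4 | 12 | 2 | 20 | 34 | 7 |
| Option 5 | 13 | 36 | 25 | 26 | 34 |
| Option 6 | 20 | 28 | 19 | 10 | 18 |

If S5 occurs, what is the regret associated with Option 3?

Best payoff under S5 is 35.
Regret = 35 − 5 = 30.

30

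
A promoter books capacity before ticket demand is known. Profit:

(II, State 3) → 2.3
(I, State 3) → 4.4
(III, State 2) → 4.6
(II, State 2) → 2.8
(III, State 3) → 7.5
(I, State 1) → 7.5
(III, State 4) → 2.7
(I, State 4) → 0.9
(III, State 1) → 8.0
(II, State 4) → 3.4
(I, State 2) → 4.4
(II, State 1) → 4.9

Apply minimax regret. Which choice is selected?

III

Column bests: State 1=8.0, State 2=4.6, State 3=7.5, State 4=3.4.
I regrets: 0.5, 0.2, 3.1, 2.5 → max 3.1
II regrets: 3.1, 1.8, 5.2, 0.0 → max 5.2
III regrets: 0.0, 0.0, 0.0, 0.7 → max 0.7
Smallest max regret = 0.7 → III.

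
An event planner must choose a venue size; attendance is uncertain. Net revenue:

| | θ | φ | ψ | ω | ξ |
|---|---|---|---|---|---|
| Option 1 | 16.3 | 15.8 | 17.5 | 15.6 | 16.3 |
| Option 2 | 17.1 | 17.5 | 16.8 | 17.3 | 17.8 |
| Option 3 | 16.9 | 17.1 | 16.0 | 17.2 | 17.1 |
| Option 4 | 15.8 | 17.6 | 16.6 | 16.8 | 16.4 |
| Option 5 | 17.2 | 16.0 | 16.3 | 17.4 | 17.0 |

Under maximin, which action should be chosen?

Row minima: Option 1=15.6, Option 2=16.8, Option 3=16.0, Option 4=15.8, Option 5=16.0
Best worst-case = 16.8 → Option 2.

Option 2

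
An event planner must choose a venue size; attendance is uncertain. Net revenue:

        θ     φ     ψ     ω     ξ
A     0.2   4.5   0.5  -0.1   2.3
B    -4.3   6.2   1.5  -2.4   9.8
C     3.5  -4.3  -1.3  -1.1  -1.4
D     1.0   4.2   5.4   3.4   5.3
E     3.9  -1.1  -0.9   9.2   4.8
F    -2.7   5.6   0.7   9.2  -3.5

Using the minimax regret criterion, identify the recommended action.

Column bests: θ=3.9, φ=6.2, ψ=5.4, ω=9.2, ξ=9.8.
A regrets: 3.7, 1.7, 4.9, 9.3, 7.5 → max 9.3
B regrets: 8.2, 0.0, 3.9, 11.6, 0.0 → max 11.6
C regrets: 0.4, 10.5, 6.7, 10.3, 11.2 → max 11.2
D regrets: 2.9, 2.0, 0.0, 5.8, 4.5 → max 5.8
E regrets: 0.0, 7.3, 6.3, 0.0, 5.0 → max 7.3
F regrets: 6.6, 0.6, 4.7, 0.0, 13.3 → max 13.3
Smallest max regret = 5.8 → D.

D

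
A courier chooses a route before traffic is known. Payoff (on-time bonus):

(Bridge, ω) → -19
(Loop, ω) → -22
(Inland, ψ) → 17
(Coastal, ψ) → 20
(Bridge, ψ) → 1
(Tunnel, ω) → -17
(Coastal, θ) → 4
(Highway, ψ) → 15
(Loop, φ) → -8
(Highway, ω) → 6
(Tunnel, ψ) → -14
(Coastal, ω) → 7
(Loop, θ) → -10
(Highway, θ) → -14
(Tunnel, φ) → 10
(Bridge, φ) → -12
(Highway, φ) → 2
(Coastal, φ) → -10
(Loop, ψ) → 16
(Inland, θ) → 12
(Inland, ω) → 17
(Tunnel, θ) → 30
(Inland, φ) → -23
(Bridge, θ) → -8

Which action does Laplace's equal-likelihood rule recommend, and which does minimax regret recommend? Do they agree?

Row averages: Tunnel=2.25, Loop=-6, Bridge=-9.5, Coastal=5.25, Inland=5.75, Highway=2.25
Highest average = 5.75 → Inland.
Column bests: θ=30, φ=10, ψ=20, ω=17.
Tunnel regrets: 0, 0, 34, 34 → max 34
Loop regrets: 40, 18, 4, 39 → max 40
Bridge regrets: 38, 22, 19, 36 → max 38
Coastal regrets: 26, 20, 0, 10 → max 26
Inland regrets: 18, 33, 3, 0 → max 33
Highway regrets: 44, 8, 5, 11 → max 44
Smallest max regret = 26 → Coastal.

laplace → Inland; minimax regret → Coastal (disagree)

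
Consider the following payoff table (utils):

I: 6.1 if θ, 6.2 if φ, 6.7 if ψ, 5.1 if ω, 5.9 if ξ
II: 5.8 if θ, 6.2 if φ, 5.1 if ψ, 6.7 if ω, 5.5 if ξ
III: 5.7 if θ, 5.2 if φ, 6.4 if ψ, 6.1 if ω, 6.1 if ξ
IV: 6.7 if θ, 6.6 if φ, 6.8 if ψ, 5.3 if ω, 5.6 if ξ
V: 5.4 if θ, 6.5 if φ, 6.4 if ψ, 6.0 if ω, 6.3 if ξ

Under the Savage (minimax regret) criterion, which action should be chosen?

V

Column bests: θ=6.7, φ=6.6, ψ=6.8, ω=6.7, ξ=6.3.
I regrets: 0.6, 0.4, 0.1, 1.6, 0.4 → max 1.6
II regrets: 0.9, 0.4, 1.7, 0.0, 0.8 → max 1.7
III regrets: 1.0, 1.4, 0.4, 0.6, 0.2 → max 1.4
IV regrets: 0.0, 0.0, 0.0, 1.4, 0.7 → max 1.4
V regrets: 1.3, 0.1, 0.4, 0.7, 0.0 → max 1.3
Smallest max regret = 1.3 → V.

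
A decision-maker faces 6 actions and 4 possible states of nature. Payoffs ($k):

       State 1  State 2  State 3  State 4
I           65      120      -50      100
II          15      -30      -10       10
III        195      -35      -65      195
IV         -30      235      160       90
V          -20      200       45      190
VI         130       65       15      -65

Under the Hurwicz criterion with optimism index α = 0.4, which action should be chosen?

IV

I: 0.4·120 + 0.6·(-50) = 18
II: 0.4·15 + 0.6·(-30) = -12
III: 0.4·195 + 0.6·(-65) = 39
IV: 0.4·235 + 0.6·(-30) = 76
V: 0.4·200 + 0.6·(-20) = 68
VI: 0.4·130 + 0.6·(-65) = 13
Highest Hurwicz score = 76 → IV.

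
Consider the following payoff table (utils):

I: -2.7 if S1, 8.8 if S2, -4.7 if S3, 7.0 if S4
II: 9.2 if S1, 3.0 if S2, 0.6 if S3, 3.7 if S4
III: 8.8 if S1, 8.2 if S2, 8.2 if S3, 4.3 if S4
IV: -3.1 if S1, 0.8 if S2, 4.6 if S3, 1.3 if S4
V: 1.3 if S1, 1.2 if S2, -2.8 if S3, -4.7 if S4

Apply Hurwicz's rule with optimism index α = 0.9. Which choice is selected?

I: 0.9·8.8 + 0.1·(-4.7) = 7.45
II: 0.9·9.2 + 0.1·0.6 = 8.34
III: 0.9·8.8 + 0.1·4.3 = 8.35
IV: 0.9·4.6 + 0.1·(-3.1) = 3.83
V: 0.9·1.3 + 0.1·(-4.7) = 0.7
Highest Hurwicz score = 8.35 → III.

III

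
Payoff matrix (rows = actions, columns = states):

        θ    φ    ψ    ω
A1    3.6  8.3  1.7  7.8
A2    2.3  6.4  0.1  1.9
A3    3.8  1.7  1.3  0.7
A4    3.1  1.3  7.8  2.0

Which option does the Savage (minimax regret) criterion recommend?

Column bests: θ=3.8, φ=8.3, ψ=7.8, ω=7.8.
A1 regrets: 0.2, 0.0, 6.1, 0.0 → max 6.1
A2 regrets: 1.5, 1.9, 7.7, 5.9 → max 7.7
A3 regrets: 0.0, 6.6, 6.5, 7.1 → max 7.1
A4 regrets: 0.7, 7.0, 0.0, 5.8 → max 7.0
Smallest max regret = 6.1 → A1.

A1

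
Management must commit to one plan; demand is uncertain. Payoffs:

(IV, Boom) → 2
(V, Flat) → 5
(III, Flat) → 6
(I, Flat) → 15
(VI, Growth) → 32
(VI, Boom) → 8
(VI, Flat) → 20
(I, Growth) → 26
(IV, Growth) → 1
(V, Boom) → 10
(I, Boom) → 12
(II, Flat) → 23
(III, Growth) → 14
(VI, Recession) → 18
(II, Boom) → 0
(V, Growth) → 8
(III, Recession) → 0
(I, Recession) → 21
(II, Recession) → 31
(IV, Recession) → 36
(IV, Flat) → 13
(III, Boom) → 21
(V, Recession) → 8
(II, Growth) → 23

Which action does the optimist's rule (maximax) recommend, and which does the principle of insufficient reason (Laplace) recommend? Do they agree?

Row maxima: I=26, II=31, III=21, IV=36, V=10, VI=32
Best best-case = 36 → IV.
Row averages: I=18.5, II=19.25, III=10.25, IV=13, V=7.75, VI=19.5
Highest average = 19.5 → VI.

maximax → IV; laplace → VI (disagree)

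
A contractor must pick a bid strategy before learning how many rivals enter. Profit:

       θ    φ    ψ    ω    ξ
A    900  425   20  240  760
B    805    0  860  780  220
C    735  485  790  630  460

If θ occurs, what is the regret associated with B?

Best payoff under θ is 900.
Regret = 900 − 805 = 95.

95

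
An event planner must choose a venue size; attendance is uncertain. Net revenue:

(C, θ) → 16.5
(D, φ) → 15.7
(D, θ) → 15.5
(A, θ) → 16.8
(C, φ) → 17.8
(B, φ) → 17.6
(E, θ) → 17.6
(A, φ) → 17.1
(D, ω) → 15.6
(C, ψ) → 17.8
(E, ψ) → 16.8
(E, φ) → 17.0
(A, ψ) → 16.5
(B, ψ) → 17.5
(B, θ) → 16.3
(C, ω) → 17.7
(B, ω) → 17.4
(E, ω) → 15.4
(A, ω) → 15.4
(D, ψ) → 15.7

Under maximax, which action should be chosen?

C

Row maxima: A=17.1, B=17.6, C=17.8, D=15.7, E=17.6
Best best-case = 17.8 → C.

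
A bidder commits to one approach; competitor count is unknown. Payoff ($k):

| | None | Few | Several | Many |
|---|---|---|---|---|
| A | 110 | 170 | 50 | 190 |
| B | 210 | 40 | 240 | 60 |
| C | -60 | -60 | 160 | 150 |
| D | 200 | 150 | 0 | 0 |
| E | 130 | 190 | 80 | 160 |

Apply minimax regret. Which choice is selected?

Column bests: None=210, Few=190, Several=240, Many=190.
A regrets: 100, 20, 190, 0 → max 190
B regrets: 0, 150, 0, 130 → max 150
C regrets: 270, 250, 80, 40 → max 270
D regrets: 10, 40, 240, 190 → max 240
E regrets: 80, 0, 160, 30 → max 160
Smallest max regret = 150 → B.

B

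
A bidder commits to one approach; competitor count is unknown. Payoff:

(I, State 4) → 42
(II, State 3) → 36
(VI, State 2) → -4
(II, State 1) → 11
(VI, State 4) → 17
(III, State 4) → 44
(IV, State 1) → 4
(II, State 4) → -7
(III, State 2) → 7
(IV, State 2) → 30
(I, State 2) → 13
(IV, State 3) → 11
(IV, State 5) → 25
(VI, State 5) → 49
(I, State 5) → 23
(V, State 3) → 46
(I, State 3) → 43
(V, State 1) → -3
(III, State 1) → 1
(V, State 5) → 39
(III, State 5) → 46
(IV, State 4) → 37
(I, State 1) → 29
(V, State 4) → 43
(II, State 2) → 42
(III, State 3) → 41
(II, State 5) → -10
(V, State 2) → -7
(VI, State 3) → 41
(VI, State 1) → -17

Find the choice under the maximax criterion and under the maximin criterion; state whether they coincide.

Row maxima: I=43, II=42, III=46, IV=37, V=46, VI=49
Best best-case = 49 → VI.
Row minima: I=13, II=-10, III=1, IV=4, V=-7, VI=-17
Best worst-case = 13 → I.

maximax → VI; maximin → I (disagree)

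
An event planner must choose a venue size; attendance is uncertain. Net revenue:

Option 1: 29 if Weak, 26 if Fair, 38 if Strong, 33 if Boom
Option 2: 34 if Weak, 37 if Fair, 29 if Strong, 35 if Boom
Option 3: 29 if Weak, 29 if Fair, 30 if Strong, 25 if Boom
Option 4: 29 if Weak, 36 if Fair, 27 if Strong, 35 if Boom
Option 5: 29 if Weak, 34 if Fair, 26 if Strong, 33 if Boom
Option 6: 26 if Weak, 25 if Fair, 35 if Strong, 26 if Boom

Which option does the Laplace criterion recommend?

Row averages: Option 1=31.5, Option 2=33.75, Option 3=28.25, Option 4=31.75, Option 5=30.5, Option 6=28
Highest average = 33.75 → Option 2.

Option 2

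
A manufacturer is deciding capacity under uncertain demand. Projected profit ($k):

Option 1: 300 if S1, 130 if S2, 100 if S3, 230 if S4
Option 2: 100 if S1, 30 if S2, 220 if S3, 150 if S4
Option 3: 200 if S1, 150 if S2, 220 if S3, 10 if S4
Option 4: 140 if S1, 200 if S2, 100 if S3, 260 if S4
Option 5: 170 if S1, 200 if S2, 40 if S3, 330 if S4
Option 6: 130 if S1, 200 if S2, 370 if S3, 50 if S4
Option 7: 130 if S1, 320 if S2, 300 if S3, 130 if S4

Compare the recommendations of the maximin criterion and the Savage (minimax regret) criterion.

Row minima: Option 1=100, Option 2=30, Option 3=10, Option 4=100, Option 5=40, Option 6=50, Option 7=130
Best worst-case = 130 → Option 7.
Column bests: S1=300, S2=320, S3=370, S4=330.
Option 1 regrets: 0, 190, 270, 100 → max 270
Option 2 regrets: 200, 290, 150, 180 → max 290
Option 3 regrets: 100, 170, 150, 320 → max 320
Option 4 regrets: 160, 120, 270, 70 → max 270
Option 5 regrets: 130, 120, 330, 0 → max 330
Option 6 regrets: 170, 120, 0, 280 → max 280
Option 7 regrets: 170, 0, 70, 200 → max 200
Smallest max regret = 200 → Option 7.

maximin → Option 7; minimax regret → Option 7 (agree)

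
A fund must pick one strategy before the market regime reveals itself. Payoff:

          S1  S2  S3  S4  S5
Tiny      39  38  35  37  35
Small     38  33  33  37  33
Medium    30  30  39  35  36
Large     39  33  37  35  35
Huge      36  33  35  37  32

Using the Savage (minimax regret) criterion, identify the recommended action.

Column bests: S1=39, S2=38, S3=39, S4=37, S5=36.
Tiny regrets: 0, 0, 4, 0, 1 → max 4
Small regrets: 1, 5, 6, 0, 3 → max 6
Medium regrets: 9, 8, 0, 2, 0 → max 9
Large regrets: 0, 5, 2, 2, 1 → max 5
Huge regrets: 3, 5, 4, 0, 4 → max 5
Smallest max regret = 4 → Tiny.

Tiny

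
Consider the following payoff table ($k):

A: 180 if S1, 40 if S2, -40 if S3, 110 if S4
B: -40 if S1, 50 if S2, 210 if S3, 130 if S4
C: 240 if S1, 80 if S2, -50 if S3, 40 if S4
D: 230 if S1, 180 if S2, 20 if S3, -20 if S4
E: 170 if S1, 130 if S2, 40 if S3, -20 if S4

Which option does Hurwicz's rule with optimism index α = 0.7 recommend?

A: 0.7·180 + 0.3·(-40) = 114
B: 0.7·210 + 0.3·(-40) = 135
C: 0.7·240 + 0.3·(-50) = 153
D: 0.7·230 + 0.3·(-20) = 155
E: 0.7·170 + 0.3·(-20) = 113
Highest Hurwicz score = 155 → D.

D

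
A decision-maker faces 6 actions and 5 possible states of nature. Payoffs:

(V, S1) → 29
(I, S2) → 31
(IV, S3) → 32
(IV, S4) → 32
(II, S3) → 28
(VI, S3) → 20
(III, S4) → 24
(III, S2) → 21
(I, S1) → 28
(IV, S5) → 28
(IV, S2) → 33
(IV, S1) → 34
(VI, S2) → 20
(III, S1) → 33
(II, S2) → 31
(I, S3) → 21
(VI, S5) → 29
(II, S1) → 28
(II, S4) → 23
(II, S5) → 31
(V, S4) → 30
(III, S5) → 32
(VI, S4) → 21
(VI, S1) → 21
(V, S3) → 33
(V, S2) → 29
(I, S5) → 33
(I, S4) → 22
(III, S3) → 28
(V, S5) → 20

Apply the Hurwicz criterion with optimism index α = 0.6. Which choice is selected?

IV

I: 0.6·33 + 0.4·21 = 28.2
II: 0.6·31 + 0.4·23 = 27.8
III: 0.6·33 + 0.4·21 = 28.2
IV: 0.6·34 + 0.4·28 = 31.6
V: 0.6·33 + 0.4·20 = 27.8
VI: 0.6·29 + 0.4·20 = 25.4
Highest Hurwicz score = 31.6 → IV.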